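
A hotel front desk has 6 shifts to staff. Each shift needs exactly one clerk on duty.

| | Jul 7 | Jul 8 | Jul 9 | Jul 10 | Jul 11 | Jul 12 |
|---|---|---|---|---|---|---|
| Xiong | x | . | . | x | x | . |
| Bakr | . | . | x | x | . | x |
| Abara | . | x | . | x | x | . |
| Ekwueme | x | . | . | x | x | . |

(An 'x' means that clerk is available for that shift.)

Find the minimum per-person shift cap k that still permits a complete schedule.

2

With 4 clerks and 6 worker-slots to fill, someone must work at least ⌈6/4⌉ = 2 shifts, so k ≥ 2.
k = 2 works: Jul 7→Xiong, Jul 8→Abara, Jul 9→Bakr, Jul 10→Abara, Jul 11→Xiong, Jul 12→Bakr.
Loads: Xiong 2, Bakr 2, Abara 2, Ekwueme 0 — all ≤ 2.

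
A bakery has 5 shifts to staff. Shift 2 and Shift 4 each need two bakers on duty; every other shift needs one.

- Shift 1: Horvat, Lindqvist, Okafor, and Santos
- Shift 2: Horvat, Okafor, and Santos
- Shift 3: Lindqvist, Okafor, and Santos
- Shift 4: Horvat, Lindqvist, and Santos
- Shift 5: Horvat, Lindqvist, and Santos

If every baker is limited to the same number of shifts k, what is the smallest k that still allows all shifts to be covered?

2

With 4 bakers and 7 worker-slots to fill, someone must work at least ⌈7/4⌉ = 2 shifts, so k ≥ 2.
k = 2 works: Shift 1→Okafor, Shift 2→Horvat+Okafor, Shift 3→Lindqvist, Shift 4→Horvat+Lindqvist, Shift 5→Santos.
Loads: Horvat 2, Lindqvist 2, Okafor 2, Santos 1 — all ≤ 2.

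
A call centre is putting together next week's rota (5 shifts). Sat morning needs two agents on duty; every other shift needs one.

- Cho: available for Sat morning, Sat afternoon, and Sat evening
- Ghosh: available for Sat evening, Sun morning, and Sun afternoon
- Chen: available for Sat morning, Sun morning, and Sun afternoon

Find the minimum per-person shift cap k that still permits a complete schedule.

2

With 3 agents and 6 worker-slots to fill, someone must work at least ⌈6/3⌉ = 2 shifts, so k ≥ 2.
k = 2 works: Sat morning→Cho+Chen, Sat afternoon→Cho, Sat evening→Ghosh, Sun morning→Ghosh, Sun afternoon→Chen.
Loads: Cho 2, Ghosh 2, Chen 2 — all ≤ 2.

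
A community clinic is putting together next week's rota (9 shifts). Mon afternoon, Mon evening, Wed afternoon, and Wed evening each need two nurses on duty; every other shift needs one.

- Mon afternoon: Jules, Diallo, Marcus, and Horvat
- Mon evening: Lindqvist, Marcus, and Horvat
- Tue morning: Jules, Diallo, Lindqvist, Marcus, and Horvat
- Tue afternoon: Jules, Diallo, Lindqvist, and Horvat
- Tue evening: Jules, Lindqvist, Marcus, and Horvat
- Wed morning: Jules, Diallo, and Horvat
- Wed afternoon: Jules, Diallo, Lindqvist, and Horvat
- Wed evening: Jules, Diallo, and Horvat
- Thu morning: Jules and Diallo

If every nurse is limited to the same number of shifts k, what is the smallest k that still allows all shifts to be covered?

3

With 5 nurses and 13 worker-slots to fill, someone must work at least ⌈13/5⌉ = 3 shifts, so k ≥ 3.
k = 3 works: Mon afternoon→Marcus+Horvat, Mon evening→Lindqvist+Marcus, Tue morning→Diallo, Tue afternoon→Diallo, Tue evening→Lindqvist, Wed morning→Jules, Wed afternoon→Lindqvist+Horvat, Wed evening→Jules+Diallo, Thu morning→Jules.
Loads: Jules 3, Diallo 3, Lindqvist 3, Marcus 2, Horvat 2 — all ≤ 3.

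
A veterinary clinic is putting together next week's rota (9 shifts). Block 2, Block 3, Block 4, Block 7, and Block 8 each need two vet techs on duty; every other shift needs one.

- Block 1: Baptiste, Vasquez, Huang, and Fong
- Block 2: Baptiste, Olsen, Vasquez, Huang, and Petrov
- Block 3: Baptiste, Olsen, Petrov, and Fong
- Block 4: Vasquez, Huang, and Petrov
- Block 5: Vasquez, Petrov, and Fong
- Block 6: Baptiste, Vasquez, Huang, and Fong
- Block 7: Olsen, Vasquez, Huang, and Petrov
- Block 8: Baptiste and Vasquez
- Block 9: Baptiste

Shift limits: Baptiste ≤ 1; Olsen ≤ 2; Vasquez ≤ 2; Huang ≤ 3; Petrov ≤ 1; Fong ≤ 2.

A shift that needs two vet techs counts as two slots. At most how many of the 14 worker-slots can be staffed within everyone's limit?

11

Total capacity across all vet techs is 1+2+2+3+1+2 = 11, and 14 slots are needed, so at most 11 can be filled.
An assignment achieving 11: Block 1→Huang, Block 3→Olsen+Fong, Block 4→Vasquez+Huang, Block 5→Petrov, Block 6→Fong, Block 7→Olsen+Huang, Block 8→Vasquez, Block 9→Baptiste.
Loads: Baptiste 1/1, Olsen 2/2, Vasquez 2/2, Huang 3/3, Petrov 1/1, Fong 2/2.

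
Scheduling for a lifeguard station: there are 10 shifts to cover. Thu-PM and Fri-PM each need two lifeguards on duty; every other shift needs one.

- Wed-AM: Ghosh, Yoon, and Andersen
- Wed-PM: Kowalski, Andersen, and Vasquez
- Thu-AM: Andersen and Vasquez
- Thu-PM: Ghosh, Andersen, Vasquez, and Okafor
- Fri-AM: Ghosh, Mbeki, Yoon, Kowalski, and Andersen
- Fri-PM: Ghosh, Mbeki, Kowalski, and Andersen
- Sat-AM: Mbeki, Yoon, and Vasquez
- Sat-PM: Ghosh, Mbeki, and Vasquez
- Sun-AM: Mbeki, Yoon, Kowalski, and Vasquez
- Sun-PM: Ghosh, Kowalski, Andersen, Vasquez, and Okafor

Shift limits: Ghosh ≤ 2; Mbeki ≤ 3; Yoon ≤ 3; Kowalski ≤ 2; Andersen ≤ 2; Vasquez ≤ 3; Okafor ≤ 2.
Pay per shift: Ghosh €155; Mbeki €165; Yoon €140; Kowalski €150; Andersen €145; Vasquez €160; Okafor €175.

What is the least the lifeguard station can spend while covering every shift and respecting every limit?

Picking the cheapest available lifeguard for each shift independently would cost €1745, but that ignores the shift limits.
An optimal schedule: Wed-AM→Yoon, Wed-PM→Andersen, Thu-AM→Andersen, Thu-PM→Ghosh+Vasquez, Fri-AM→Kowalski, Fri-PM→Kowalski+Ghosh, Sat-AM→Yoon, Sat-PM→Vasquez, Sun-AM→Yoon, Sun-PM→Vasquez.
Total: 140 + 145 + 145 + 155 + 160 + 150 + 150 + 155 + 140 + 160 + 140 + 160 = €1800.

€1800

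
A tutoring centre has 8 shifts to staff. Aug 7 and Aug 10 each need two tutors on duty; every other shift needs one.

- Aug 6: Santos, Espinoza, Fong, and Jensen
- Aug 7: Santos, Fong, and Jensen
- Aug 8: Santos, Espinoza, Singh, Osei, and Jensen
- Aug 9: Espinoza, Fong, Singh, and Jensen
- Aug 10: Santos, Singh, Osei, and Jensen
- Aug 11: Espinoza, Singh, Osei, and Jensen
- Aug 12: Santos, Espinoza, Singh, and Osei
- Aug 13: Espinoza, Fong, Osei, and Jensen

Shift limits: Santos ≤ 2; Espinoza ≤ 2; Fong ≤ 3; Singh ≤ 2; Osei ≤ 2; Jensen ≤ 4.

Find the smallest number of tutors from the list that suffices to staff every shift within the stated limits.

10 slots to fill and no one can take more than 4, so at least ⌈10/4⌉ = 3 tutors are needed.
Any 3 tutors together have capacity at most 4+3+2 = 9 < 10 slots, so 3 can never suffice.
Santos, Espinoza, Fong, and Jensen alone can cover everything: Aug 6→Jensen, Aug 7→Fong+Jensen, Aug 8→Espinoza, Aug 9→Fong, Aug 10→Santos+Jensen, Aug 11→Espinoza, Aug 12→Santos, Aug 13→Fong.

4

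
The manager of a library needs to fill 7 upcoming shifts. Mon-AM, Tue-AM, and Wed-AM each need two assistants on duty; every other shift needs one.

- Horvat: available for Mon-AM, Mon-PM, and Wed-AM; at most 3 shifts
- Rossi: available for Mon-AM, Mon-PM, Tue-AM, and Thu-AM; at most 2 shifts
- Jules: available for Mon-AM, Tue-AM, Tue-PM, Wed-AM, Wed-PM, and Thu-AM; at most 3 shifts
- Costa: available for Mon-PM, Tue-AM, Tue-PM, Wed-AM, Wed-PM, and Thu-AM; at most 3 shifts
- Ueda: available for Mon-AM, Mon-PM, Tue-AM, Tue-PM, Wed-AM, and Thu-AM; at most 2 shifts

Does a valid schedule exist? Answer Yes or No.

One valid schedule: Mon-AM→Horvat+Rossi, Mon-PM→Horvat, Tue-AM→Jules+Costa, Tue-PM→Jules, Wed-AM→Horvat+Costa, Wed-PM→Jules, Thu-AM→Rossi.
Loads: Horvat 3/3, Rossi 2/2, Jules 3/3, Costa 2/3, Ueda 0/2 — all within limits.

Yes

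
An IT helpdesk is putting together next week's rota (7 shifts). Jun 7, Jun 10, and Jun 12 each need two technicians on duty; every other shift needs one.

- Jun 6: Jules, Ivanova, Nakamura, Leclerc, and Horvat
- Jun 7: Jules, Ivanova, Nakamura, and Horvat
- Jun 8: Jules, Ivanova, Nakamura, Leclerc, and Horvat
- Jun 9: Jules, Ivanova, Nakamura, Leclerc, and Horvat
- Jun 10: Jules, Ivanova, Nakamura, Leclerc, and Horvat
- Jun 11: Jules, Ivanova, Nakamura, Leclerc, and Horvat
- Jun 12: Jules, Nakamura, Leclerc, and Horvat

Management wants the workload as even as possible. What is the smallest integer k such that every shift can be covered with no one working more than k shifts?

2

With 5 technicians and 10 worker-slots to fill, someone must work at least ⌈10/5⌉ = 2 shifts, so k ≥ 2.
k = 2 works: Jun 6→Jules, Jun 7→Nakamura+Horvat, Jun 8→Jules, Jun 9→Ivanova, Jun 10→Leclerc+Horvat, Jun 11→Ivanova, Jun 12→Nakamura+Leclerc.
Loads: Jules 2, Ivanova 2, Nakamura 2, Leclerc 2, Horvat 2 — all ≤ 2.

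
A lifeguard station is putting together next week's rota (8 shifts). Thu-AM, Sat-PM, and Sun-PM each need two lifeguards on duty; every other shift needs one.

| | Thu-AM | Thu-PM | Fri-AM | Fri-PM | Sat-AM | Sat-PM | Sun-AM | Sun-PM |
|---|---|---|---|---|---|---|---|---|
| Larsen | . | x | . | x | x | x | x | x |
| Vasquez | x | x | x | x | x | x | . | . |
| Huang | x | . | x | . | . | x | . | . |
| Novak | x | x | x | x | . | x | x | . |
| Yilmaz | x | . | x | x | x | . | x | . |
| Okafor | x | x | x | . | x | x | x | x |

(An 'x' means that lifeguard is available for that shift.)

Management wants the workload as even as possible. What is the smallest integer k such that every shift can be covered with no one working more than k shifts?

2

With 6 lifeguards and 11 worker-slots to fill, someone must work at least ⌈11/6⌉ = 2 shifts, so k ≥ 2.
k = 2 works: Thu-AM→Huang+Yilmaz, Thu-PM→Larsen, Fri-AM→Huang, Fri-PM→Vasquez, Sat-AM→Vasquez, Sat-PM→Novak+Okafor, Sun-AM→Novak, Sun-PM→Larsen+Okafor.
Loads: Larsen 2, Vasquez 2, Huang 2, Novak 2, Yilmaz 1, Okafor 2 — all ≤ 2.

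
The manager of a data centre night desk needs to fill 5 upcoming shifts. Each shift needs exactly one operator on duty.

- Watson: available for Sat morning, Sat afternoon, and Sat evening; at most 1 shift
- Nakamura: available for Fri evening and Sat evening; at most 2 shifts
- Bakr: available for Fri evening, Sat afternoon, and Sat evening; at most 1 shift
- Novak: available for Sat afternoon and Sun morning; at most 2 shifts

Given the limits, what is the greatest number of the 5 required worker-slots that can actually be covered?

Total capacity across all operators is 1+2+1+2 = 6, and 5 slots are needed, so at most 5 can be filled.
An assignment achieving 5: Fri evening→Nakamura, Sat morning→Watson, Sat afternoon→Bakr, Sat evening→Nakamura, Sun morning→Novak.
Loads: Watson 1/1, Nakamura 2/2, Bakr 1/1, Novak 1/2.

5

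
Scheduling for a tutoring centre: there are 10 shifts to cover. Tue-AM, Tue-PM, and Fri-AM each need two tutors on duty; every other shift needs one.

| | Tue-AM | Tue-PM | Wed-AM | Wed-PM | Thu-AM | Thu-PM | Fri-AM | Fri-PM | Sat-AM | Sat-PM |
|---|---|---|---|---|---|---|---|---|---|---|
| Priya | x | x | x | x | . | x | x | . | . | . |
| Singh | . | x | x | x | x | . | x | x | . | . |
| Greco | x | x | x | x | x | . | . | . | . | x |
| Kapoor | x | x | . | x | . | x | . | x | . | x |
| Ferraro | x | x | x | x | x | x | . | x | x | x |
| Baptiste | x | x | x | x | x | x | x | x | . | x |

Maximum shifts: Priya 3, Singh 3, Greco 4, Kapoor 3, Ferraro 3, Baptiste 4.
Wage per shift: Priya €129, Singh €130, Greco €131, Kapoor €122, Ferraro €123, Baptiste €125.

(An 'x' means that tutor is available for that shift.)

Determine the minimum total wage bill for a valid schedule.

Sat-AM can only be covered by Ferraro, so that assignment is forced.
Picking the cheapest available tutor for each shift independently would cost €1601, but that ignores the shift limits.
An optimal schedule: Tue-AM→Baptiste+Priya, Tue-PM→Baptiste+Priya, Wed-AM→Ferraro, Wed-PM→Baptiste, Thu-AM→Ferraro, Thu-PM→Kapoor, Fri-AM→Baptiste+Priya, Fri-PM→Kapoor, Sat-AM→Ferraro, Sat-PM→Kapoor.
Total: 125 + 129 + 125 + 129 + 123 + 125 + 123 + 122 + 125 + 129 + 122 + 123 + 122 = €1622.

€1622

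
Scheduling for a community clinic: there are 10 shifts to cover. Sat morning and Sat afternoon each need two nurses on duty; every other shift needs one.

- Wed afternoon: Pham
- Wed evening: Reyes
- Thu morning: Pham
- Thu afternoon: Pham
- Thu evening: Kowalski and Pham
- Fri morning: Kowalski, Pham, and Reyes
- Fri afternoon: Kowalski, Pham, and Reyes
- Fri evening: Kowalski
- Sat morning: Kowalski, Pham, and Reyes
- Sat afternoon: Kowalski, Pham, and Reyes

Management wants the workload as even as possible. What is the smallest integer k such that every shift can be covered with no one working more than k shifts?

4

With 3 nurses and 12 worker-slots to fill, someone must work at least ⌈12/3⌉ = 4 shifts, so k ≥ 4.
k = 4 works: Wed afternoon→Pham, Wed evening→Reyes, Thu morning→Pham, Thu afternoon→Pham, Thu evening→Kowalski, Fri morning→Kowalski, Fri afternoon→Reyes, Fri evening→Kowalski, Sat morning→Kowalski+Reyes, Sat afternoon→Pham+Reyes.
Loads: Kowalski 4, Pham 4, Reyes 4 — all ≤ 4.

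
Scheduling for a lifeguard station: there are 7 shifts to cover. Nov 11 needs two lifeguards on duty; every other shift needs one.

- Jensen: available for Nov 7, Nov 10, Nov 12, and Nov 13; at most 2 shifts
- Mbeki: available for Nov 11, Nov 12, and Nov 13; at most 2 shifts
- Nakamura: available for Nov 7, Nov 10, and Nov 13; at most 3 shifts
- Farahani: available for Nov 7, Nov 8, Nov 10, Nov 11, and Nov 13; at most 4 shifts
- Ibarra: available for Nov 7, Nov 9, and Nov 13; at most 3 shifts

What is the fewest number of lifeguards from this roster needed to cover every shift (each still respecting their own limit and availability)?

3

8 slots to fill and no one can take more than 4, so at least ⌈8/4⌉ = 2 lifeguards are needed.
Any 2 lifeguards together have capacity at most 4+3 = 7 < 8 slots, so 2 can never suffice.
Mbeki, Farahani, and Ibarra alone can cover everything: Nov 7→Farahani, Nov 8→Farahani, Nov 9→Ibarra, Nov 10→Farahani, Nov 11→Mbeki+Farahani, Nov 12→Mbeki, Nov 13→Ibarra.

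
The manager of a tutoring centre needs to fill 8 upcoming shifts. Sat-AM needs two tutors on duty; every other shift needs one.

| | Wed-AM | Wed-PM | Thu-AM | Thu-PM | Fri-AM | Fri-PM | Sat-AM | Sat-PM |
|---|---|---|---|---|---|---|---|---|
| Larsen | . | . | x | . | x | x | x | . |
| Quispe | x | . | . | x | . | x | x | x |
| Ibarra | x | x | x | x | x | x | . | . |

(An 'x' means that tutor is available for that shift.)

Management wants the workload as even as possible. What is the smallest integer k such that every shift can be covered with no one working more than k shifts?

With 3 tutors and 9 worker-slots to fill, someone must work at least ⌈9/3⌉ = 3 shifts, so k ≥ 3.
k = 3 works: Wed-AM→Quispe, Wed-PM→Ibarra, Thu-AM→Larsen, Thu-PM→Ibarra, Fri-AM→Larsen, Fri-PM→Ibarra, Sat-AM→Larsen+Quispe, Sat-PM→Quispe.
Loads: Larsen 3, Quispe 3, Ibarra 3 — all ≤ 3.

3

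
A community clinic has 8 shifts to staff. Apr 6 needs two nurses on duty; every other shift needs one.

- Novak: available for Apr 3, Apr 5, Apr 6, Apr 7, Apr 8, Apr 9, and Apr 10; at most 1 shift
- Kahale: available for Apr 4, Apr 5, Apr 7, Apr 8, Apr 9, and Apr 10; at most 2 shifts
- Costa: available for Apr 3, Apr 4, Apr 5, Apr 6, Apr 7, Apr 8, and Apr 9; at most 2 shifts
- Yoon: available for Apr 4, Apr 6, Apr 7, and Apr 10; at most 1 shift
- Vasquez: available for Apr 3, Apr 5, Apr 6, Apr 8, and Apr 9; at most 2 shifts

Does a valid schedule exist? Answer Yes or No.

Total capacity is 1+2+2+1+2 = 8 but 9 worker-slots are needed — infeasible.

No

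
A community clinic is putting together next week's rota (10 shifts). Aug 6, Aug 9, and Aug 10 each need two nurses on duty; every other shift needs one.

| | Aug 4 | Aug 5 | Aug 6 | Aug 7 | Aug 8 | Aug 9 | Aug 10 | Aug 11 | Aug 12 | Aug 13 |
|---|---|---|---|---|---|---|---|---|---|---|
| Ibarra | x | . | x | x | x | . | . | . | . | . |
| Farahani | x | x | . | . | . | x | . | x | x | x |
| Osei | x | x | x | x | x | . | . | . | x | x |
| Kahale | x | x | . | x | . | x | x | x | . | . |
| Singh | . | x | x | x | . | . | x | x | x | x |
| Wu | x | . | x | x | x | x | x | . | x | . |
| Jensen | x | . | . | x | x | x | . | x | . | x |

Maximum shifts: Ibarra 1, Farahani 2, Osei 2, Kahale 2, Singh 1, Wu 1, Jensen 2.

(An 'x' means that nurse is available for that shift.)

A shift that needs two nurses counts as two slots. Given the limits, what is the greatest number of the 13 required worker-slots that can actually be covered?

Total capacity across all nurses is 1+2+2+2+1+1+2 = 11, and 13 slots are needed, so at most 11 can be filled.
An assignment achieving 11: Aug 5→Farahani, Aug 6→Ibarra+Osei, Aug 8→Osei, Aug 9→Farahani+Kahale, Aug 10→Kahale+Singh, Aug 11→Jensen, Aug 12→Wu, Aug 13→Jensen.
Loads: Ibarra 1/1, Farahani 2/2, Osei 2/2, Kahale 2/2, Singh 1/1, Wu 1/1, Jensen 2/2.

11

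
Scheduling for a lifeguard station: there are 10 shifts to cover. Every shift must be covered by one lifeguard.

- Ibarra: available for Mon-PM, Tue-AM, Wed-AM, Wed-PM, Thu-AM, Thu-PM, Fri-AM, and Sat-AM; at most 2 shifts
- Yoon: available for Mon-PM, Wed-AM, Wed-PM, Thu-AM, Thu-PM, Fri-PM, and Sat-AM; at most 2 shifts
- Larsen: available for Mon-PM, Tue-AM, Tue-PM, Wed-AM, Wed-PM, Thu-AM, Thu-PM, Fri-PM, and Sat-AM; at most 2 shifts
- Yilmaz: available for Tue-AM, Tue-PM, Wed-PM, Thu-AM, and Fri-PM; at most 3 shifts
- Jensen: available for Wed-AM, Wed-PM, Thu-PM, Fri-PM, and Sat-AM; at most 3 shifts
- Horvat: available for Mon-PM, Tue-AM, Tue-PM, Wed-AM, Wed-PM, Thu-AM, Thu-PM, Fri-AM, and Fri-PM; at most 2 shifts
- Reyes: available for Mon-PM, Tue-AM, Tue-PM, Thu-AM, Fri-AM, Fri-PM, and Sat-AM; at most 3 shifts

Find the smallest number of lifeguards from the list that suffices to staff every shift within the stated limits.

4

10 slots to fill and no one can take more than 3, so at least ⌈10/3⌉ = 4 lifeguards are needed.
Ibarra, Yoon, Yilmaz, and Jensen alone can cover everything: Mon-PM→Ibarra, Tue-AM→Yilmaz, Tue-PM→Yilmaz, Wed-AM→Yoon, Wed-PM→Jensen, Thu-AM→Yoon, Thu-PM→Jensen, Fri-AM→Ibarra, Fri-PM→Yilmaz, Sat-AM→Jensen.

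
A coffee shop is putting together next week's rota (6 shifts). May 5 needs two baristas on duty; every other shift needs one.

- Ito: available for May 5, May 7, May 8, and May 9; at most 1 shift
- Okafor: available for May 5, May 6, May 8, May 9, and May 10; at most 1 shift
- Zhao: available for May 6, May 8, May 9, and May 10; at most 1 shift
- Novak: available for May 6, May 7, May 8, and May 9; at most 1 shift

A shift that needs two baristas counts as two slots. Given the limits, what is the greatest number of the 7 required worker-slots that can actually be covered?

Total capacity across all baristas is 1+1+1+1 = 4, and 7 slots are needed, so at most 4 can be filled.
An assignment achieving 4: May 5→Ito+Okafor, May 7→Novak, May 10→Zhao.
Loads: Ito 1/1, Okafor 1/1, Zhao 1/1, Novak 1/1.

4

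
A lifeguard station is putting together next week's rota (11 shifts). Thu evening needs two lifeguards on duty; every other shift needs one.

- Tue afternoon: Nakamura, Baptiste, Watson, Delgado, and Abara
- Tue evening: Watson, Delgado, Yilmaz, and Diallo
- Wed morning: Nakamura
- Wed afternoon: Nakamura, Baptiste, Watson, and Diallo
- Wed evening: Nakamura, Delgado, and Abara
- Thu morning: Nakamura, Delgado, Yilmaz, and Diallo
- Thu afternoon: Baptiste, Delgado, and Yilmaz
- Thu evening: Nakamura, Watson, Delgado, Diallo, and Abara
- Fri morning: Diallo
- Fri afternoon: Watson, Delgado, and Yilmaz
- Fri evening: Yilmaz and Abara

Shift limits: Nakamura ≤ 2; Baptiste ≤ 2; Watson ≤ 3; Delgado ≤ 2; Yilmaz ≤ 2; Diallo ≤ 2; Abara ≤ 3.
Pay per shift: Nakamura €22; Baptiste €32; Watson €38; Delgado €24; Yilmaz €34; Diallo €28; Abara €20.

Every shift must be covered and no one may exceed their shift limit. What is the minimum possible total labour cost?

€306

Wed morning can only be covered by Nakamura, so that assignment is forced.
Fri morning can only be covered by Diallo, so that assignment is forced.
Picking the cheapest available lifeguard for each shift independently would cost €268, but that ignores the shift limits.
An optimal schedule: Tue afternoon→Baptiste, Tue evening→Diallo, Wed morning→Nakamura, Wed afternoon→Baptiste, Wed evening→Abara, Thu morning→Yilmaz, Thu afternoon→Delgado, Thu evening→Abara+Nakamura, Fri morning→Diallo, Fri afternoon→Delgado, Fri evening→Abara.
Total: 32 + 28 + 22 + 32 + 20 + 34 + 24 + 20 + 22 + 28 + 24 + 20 = €306.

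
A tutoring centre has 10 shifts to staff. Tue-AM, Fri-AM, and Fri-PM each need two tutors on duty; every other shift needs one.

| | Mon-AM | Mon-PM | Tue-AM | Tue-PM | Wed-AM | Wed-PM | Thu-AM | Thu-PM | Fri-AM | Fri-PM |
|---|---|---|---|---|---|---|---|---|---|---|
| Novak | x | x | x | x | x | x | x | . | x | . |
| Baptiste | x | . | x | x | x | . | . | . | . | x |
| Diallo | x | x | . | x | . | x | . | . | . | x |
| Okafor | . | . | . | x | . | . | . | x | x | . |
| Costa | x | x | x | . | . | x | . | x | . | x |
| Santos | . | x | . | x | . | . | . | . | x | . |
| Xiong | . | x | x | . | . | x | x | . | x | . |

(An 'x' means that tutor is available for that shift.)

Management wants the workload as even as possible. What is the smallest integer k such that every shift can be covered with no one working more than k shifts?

2

With 7 tutors and 13 worker-slots to fill, someone must work at least ⌈13/7⌉ = 2 shifts, so k ≥ 2.
k = 2 works: Mon-AM→Baptiste, Mon-PM→Costa, Tue-AM→Costa+Xiong, Tue-PM→Okafor, Wed-AM→Novak, Wed-PM→Diallo, Thu-AM→Novak, Thu-PM→Okafor, Fri-AM→Santos+Xiong, Fri-PM→Baptiste+Diallo.
Loads: Novak 2, Baptiste 2, Diallo 2, Okafor 2, Costa 2, Santos 1, Xiong 2 — all ≤ 2.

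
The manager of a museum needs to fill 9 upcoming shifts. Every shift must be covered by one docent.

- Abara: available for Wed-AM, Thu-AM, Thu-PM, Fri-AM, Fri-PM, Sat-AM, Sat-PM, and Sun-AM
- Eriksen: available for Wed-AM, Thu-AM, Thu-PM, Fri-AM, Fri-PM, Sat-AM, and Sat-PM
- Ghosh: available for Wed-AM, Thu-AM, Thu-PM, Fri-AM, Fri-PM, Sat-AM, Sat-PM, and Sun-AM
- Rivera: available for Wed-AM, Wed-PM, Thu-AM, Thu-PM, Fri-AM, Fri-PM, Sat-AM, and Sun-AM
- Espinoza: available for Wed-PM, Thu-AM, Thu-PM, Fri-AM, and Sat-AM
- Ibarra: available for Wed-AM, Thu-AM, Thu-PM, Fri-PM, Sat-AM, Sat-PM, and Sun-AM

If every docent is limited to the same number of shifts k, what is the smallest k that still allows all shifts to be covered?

2

With 6 docents and 9 worker-slots to fill, someone must work at least ⌈9/6⌉ = 2 shifts, so k ≥ 2.
k = 2 works: Wed-AM→Eriksen, Wed-PM→Rivera, Thu-AM→Ghosh, Thu-PM→Rivera, Fri-AM→Eriksen, Fri-PM→Ghosh, Sat-AM→Espinoza, Sat-PM→Abara, Sun-AM→Abara.
Loads: Abara 2, Eriksen 2, Ghosh 2, Rivera 2, Espinoza 1, Ibarra 0 — all ≤ 2.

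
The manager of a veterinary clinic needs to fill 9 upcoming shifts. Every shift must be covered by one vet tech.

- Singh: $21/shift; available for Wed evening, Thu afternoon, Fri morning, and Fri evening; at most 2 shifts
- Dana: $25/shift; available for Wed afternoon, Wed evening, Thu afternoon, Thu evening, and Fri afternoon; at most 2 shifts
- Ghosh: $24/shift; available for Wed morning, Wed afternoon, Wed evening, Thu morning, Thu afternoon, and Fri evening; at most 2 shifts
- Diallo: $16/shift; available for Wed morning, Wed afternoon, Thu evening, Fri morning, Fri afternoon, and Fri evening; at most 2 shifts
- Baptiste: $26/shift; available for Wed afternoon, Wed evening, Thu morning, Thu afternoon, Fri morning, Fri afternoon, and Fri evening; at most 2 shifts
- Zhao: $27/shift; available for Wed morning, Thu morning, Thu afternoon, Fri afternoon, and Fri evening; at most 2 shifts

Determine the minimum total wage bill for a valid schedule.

Picking the cheapest available vet tech for each shift independently would cost $162, but that ignores the shift limits.
An optimal schedule: Wed morning→Ghosh, Wed afternoon→Dana, Wed evening→Singh, Thu morning→Ghosh, Thu afternoon→Baptiste, Thu evening→Dana, Fri morning→Singh, Fri afternoon→Diallo, Fri evening→Diallo.
Total: 24 + 25 + 21 + 24 + 26 + 25 + 21 + 16 + 16 = $198.

$198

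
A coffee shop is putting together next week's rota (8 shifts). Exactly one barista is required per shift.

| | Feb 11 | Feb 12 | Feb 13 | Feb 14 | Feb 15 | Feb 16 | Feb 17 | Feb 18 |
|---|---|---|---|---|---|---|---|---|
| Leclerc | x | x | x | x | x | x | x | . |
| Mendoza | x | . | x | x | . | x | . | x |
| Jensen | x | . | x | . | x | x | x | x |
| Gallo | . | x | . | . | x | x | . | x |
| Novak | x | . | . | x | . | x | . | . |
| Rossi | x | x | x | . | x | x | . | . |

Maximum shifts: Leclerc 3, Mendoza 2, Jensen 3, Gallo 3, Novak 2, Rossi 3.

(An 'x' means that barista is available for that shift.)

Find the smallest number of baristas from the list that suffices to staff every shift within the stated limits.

3

8 slots to fill and no one can take more than 3, so at least ⌈8/3⌉ = 3 baristas are needed.
Leclerc, Mendoza, and Jensen alone can cover everything: Feb 11→Mendoza, Feb 12→Leclerc, Feb 13→Jensen, Feb 14→Leclerc, Feb 15→Leclerc, Feb 16→Jensen, Feb 17→Jensen, Feb 18→Mendoza.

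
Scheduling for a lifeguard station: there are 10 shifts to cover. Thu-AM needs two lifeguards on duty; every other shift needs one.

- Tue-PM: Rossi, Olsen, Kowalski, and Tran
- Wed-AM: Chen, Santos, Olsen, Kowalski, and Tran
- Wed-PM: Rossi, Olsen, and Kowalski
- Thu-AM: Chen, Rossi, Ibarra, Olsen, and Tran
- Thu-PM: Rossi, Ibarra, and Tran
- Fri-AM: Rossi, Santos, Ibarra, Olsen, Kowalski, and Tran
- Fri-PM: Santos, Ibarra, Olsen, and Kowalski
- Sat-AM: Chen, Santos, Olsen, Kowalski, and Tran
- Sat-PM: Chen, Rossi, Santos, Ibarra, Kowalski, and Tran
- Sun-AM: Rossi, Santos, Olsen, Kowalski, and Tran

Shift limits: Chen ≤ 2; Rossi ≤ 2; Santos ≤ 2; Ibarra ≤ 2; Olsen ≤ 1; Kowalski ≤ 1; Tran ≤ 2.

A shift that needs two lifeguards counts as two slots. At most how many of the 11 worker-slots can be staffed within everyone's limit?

Total capacity across all lifeguards is 2+2+2+2+1+1+2 = 12, and 11 slots are needed, so at most 11 can be filled.
An assignment achieving 11: Tue-PM→Olsen, Wed-AM→Chen, Wed-PM→Rossi, Thu-AM→Chen+Ibarra, Thu-PM→Rossi, Fri-AM→Ibarra, Fri-PM→Santos, Sat-AM→Santos, Sat-PM→Tran, Sun-AM→Kowalski.
Loads: Chen 2/2, Rossi 2/2, Santos 2/2, Ibarra 2/2, Olsen 1/1, Kowalski 1/1, Tran 1/2.

11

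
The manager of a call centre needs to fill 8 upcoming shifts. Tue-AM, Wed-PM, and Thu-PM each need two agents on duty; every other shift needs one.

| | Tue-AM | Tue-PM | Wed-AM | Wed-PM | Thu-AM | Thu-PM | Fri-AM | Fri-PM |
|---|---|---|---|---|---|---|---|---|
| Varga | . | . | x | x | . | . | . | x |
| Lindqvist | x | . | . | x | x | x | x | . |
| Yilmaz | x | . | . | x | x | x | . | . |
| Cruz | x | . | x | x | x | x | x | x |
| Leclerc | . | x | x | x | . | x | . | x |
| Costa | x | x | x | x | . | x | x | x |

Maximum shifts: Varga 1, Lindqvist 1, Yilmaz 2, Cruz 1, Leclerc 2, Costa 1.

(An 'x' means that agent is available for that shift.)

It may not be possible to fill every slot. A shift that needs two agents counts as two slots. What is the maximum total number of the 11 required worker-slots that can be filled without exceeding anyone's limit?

Total capacity across all agents is 1+1+2+1+2+1 = 8, and 11 slots are needed, so at most 8 can be filled.
An assignment achieving 8: Tue-AM→Yilmaz+Costa, Tue-PM→Leclerc, Wed-AM→Varga, Thu-AM→Lindqvist, Thu-PM→Yilmaz, Fri-AM→Cruz, Fri-PM→Leclerc.
Loads: Varga 1/1, Lindqvist 1/1, Yilmaz 2/2, Cruz 1/1, Leclerc 2/2, Costa 1/1.

8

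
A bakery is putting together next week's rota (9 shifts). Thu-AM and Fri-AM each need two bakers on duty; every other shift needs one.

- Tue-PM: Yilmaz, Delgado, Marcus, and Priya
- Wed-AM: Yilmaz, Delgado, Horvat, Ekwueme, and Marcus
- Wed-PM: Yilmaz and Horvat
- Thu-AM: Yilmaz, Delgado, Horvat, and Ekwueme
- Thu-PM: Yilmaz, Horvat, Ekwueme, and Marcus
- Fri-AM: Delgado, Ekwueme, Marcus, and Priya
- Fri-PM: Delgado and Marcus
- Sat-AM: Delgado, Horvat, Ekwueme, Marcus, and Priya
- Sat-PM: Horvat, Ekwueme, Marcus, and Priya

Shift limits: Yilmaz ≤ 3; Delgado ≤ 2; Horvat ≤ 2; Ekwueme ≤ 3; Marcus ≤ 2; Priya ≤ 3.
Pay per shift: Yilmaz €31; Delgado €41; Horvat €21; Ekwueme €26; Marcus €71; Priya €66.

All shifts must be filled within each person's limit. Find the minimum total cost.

Picking the cheapest available baker for each shift independently would cost €291, but that ignores the shift limits.
An optimal schedule: Tue-PM→Yilmaz, Wed-AM→Yilmaz, Wed-PM→Horvat, Thu-AM→Ekwueme+Yilmaz, Thu-PM→Horvat, Fri-AM→Delgado+Priya, Fri-PM→Delgado, Sat-AM→Ekwueme, Sat-PM→Ekwueme.
Total: 31 + 31 + 21 + 26 + 31 + 21 + 41 + 66 + 41 + 26 + 26 = €361.

€361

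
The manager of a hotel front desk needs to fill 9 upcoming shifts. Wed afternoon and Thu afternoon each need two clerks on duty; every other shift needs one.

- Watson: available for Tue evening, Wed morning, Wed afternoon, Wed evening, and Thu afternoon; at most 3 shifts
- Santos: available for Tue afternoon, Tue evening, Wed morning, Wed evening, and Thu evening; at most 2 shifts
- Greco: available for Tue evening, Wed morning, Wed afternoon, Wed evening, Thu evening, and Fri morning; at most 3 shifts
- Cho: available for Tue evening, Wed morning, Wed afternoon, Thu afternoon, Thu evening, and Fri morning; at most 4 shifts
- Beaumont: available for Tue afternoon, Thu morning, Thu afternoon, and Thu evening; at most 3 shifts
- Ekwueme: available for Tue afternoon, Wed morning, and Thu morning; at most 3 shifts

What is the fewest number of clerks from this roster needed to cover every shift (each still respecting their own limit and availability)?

4

11 slots to fill and no one can take more than 4, so at least ⌈11/4⌉ = 3 clerks are needed.
Any 3 clerks together have capacity at most 4+3+3 = 10 < 11 slots, so 3 can never suffice.
Watson, Santos, Greco, and Beaumont alone can cover everything: Tue afternoon→Santos, Tue evening→Watson, Wed morning→Santos, Wed afternoon→Watson+Greco, Wed evening→Greco, Thu morning→Beaumont, Thu afternoon→Watson+Beaumont, Thu evening→Beaumont, Fri morning→Greco.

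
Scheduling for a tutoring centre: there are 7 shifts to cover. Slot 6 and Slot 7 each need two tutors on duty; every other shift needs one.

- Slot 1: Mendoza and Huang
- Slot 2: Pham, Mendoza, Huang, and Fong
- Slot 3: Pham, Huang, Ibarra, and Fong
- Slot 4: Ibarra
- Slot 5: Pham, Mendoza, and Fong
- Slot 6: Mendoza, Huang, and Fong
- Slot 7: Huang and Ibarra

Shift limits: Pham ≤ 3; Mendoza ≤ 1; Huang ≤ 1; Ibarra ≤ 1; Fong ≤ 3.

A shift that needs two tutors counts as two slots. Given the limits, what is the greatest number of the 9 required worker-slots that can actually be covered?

7

Total capacity across all tutors is 3+1+1+1+3 = 9, and 9 slots are needed, so at most 9 can be filled.
Shifts {Slot 4, Slot 7} need 3 slots but only Huang and Ibarra are available for them, supplying at most 2 — so at least 1 slot must go unfilled.
An assignment achieving 7: Slot 1→Mendoza, Slot 2→Pham, Slot 3→Pham, Slot 4→Ibarra, Slot 5→Pham, Slot 6→Fong, Slot 7→Huang.
Loads: Pham 3/3, Mendoza 1/1, Huang 1/1, Ibarra 1/1, Fong 1/3.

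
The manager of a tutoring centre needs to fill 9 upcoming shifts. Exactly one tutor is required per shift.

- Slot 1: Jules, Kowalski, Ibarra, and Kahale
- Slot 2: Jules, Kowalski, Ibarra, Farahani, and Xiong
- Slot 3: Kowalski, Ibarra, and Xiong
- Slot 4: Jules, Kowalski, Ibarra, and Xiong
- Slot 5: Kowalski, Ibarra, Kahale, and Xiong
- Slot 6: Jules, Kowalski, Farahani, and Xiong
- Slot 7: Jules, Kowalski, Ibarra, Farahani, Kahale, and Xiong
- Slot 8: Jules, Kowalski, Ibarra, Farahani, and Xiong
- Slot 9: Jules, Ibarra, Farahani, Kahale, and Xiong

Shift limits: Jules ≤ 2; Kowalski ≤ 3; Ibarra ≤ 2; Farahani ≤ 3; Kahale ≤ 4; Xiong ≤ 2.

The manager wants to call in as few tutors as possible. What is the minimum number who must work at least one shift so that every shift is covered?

3

9 slots to fill and no one can take more than 4, so at least ⌈9/4⌉ = 3 tutors are needed.
Jules, Kowalski, and Kahale alone can cover everything: Slot 1→Kahale, Slot 2→Jules, Slot 3→Kowalski, Slot 4→Jules, Slot 5→Kahale, Slot 6→Kowalski, Slot 7→Kahale, Slot 8→Kowalski, Slot 9→Kahale.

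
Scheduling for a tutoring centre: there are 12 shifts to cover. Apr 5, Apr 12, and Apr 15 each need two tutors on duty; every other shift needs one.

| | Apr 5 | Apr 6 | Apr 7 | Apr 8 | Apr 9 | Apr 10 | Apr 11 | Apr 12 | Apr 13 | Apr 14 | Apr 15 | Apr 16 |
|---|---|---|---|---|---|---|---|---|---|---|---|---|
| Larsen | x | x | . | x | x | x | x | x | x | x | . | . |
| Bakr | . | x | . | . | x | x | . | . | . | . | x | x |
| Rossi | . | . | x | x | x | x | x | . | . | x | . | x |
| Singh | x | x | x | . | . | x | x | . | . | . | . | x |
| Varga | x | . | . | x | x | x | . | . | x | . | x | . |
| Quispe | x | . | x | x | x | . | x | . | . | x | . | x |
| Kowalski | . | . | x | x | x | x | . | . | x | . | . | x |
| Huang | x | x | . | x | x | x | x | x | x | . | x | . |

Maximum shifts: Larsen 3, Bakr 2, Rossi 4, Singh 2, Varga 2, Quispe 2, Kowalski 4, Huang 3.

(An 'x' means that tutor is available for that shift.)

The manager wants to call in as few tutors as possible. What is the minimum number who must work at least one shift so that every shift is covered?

5

15 slots to fill and no one can take more than 4, so at least ⌈15/4⌉ = 4 tutors are needed.
Any 4 tutors together have capacity at most 4+4+3+3 = 14 < 15 slots, so 4 can never suffice.
Larsen, Bakr, Rossi, Kowalski, and Huang alone can cover everything: Apr 5→Larsen+Huang, Apr 6→Bakr, Apr 7→Rossi, Apr 8→Rossi, Apr 9→Kowalski, Apr 10→Kowalski, Apr 11→Rossi, Apr 12→Larsen+Huang, Apr 13→Kowalski, Apr 14→Larsen, Apr 15→Bakr+Huang, Apr 16→Rossi.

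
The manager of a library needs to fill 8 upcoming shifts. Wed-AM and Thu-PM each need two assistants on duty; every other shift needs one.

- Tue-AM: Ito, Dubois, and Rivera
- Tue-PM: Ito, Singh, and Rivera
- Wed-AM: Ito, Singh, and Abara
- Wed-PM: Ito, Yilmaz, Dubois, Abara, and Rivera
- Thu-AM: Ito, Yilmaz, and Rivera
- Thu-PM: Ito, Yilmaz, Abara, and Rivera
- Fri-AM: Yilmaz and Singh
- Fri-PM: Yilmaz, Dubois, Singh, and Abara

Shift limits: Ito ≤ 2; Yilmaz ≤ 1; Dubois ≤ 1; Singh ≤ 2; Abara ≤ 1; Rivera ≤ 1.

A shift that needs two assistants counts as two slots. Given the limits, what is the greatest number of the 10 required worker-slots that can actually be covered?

8

Total capacity across all assistants is 2+1+1+2+1+1 = 8, and 10 slots are needed, so at most 8 can be filled.
An assignment achieving 8: Tue-AM→Ito, Tue-PM→Ito, Wed-AM→Singh+Abara, Wed-PM→Dubois, Thu-AM→Rivera, Fri-AM→Yilmaz, Fri-PM→Singh.
Loads: Ito 2/2, Yilmaz 1/1, Dubois 1/1, Singh 2/2, Abara 1/1, Rivera 1/1.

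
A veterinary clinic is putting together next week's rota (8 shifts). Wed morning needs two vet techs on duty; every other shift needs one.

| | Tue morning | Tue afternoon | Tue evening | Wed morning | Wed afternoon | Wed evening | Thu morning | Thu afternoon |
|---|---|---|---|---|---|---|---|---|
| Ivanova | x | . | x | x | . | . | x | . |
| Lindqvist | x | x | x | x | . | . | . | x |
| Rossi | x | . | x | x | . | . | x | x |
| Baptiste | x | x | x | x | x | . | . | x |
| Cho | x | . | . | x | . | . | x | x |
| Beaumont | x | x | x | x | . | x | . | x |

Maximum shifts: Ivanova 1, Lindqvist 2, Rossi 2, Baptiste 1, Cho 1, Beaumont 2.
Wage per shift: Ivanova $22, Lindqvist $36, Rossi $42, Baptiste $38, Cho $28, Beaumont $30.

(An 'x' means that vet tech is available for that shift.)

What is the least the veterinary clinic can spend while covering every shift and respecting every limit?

Wed afternoon can only be covered by Baptiste, so that assignment is forced.
Wed evening can only be covered by Beaumont, so that assignment is forced.
Picking the cheapest available vet tech for each shift independently would cost $242, but that ignores the shift limits.
An optimal schedule: Tue morning→Rossi, Tue afternoon→Lindqvist, Tue evening→Lindqvist, Wed morning→Cho+Beaumont, Wed afternoon→Baptiste, Wed evening→Beaumont, Thu morning→Ivanova, Thu afternoon→Rossi.
Total: 42 + 36 + 36 + 28 + 30 + 38 + 30 + 22 + 42 = $304.

$304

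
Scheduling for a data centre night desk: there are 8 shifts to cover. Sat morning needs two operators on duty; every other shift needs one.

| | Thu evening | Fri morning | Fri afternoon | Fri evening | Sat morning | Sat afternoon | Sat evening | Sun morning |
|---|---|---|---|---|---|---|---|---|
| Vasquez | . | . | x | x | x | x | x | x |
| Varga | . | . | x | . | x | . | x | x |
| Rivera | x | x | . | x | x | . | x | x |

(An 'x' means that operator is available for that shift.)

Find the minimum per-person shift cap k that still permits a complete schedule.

With 3 operators and 9 worker-slots to fill, someone must work at least ⌈9/3⌉ = 3 shifts, so k ≥ 3.
k = 3 works: Thu evening→Rivera, Fri morning→Rivera, Fri afternoon→Vasquez, Fri evening→Vasquez, Sat morning→Varga+Rivera, Sat afternoon→Vasquez, Sat evening→Varga, Sun morning→Varga.
Loads: Vasquez 3, Varga 3, Rivera 3 — all ≤ 3.

3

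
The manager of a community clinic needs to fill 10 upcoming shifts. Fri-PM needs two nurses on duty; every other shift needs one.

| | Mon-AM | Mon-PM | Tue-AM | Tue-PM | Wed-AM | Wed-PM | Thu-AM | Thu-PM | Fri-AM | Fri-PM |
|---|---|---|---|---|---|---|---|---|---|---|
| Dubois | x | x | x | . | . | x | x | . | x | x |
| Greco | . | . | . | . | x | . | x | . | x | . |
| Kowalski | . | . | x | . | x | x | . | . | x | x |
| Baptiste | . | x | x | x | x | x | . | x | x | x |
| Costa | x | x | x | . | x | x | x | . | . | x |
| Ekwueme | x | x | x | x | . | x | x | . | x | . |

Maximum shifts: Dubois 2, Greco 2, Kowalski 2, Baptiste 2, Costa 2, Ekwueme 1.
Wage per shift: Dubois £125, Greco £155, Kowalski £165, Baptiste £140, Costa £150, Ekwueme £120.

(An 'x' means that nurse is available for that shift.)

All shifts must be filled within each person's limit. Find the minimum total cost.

Thu-PM can only be covered by Baptiste, so that assignment is forced.
Picking the cheapest available nurse for each shift independently would cost £1385, but that ignores the shift limits.
An optimal schedule: Mon-AM→Dubois, Mon-PM→Dubois, Tue-AM→Kowalski, Tue-PM→Baptiste, Wed-AM→Greco, Wed-PM→Costa, Thu-AM→Greco, Thu-PM→Baptiste, Fri-AM→Ekwueme, Fri-PM→Kowalski+Costa.
Total: 125 + 125 + 165 + 140 + 155 + 150 + 155 + 140 + 120 + 165 + 150 = £1590.

£1590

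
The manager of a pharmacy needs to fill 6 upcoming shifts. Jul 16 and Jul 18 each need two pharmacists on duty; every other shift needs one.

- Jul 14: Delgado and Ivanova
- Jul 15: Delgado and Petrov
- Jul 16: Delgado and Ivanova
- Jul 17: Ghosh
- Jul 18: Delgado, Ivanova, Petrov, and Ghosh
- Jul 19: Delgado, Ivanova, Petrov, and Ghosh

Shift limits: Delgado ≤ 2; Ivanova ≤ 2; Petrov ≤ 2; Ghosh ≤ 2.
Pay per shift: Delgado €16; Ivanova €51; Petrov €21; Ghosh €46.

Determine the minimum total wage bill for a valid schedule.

€268

Jul 16 can only be covered by Delgado and Ivanova, so that assignment is forced.
Jul 17 can only be covered by Ghosh, so that assignment is forced.
Picking the cheapest available pharmacist for each shift independently would cost €198, but that ignores the shift limits.
An optimal schedule: Jul 14→Delgado, Jul 15→Petrov, Jul 16→Delgado+Ivanova, Jul 17→Ghosh, Jul 18→Petrov+Ghosh, Jul 19→Ivanova.
Total: 16 + 21 + 16 + 51 + 46 + 21 + 46 + 51 = €268.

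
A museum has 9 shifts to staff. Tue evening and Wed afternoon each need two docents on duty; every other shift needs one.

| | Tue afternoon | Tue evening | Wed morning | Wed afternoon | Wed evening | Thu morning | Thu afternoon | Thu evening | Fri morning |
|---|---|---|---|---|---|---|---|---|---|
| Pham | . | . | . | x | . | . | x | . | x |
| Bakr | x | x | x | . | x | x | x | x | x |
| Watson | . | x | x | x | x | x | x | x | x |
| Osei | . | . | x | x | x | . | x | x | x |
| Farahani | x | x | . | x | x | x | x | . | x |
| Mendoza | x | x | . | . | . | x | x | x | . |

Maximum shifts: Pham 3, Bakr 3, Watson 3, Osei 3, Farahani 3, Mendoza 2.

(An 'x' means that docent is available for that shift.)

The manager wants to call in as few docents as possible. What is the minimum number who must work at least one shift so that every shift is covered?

11 slots to fill and no one can take more than 3, so at least ⌈11/3⌉ = 4 docents are needed.
Pham, Bakr, Watson, and Osei alone can cover everything: Tue afternoon→Bakr, Tue evening→Bakr+Watson, Wed morning→Watson, Wed afternoon→Pham+Watson, Wed evening→Osei, Thu morning→Bakr, Thu afternoon→Pham, Thu evening→Osei, Fri morning→Pham.

4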